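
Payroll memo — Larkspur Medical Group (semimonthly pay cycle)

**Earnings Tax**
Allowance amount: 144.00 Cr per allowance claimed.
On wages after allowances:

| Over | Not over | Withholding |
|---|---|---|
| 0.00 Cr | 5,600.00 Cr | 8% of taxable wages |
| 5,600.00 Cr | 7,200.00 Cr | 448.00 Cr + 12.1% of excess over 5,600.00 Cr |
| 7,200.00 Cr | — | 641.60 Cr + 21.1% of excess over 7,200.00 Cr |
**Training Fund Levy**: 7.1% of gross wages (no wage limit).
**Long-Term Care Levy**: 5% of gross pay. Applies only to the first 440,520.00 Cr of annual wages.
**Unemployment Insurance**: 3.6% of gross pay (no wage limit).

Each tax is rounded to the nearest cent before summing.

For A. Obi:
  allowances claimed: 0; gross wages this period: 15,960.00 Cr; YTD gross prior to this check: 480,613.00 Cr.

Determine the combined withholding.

4,197.68 Cr

Earnings Tax: taxable = 15,960.00 Cr
  641.60 Cr + 21.1% × (15,960.00 Cr − 7,200.00 Cr) = 641.60 Cr + 21.1% × 8,760.00 Cr = 2,489.96 Cr
Training Fund Levy: 7.1% × 15,960.00 Cr = 1,133.16 Cr
Long-Term Care Levy: YTD 480,613.00 Cr ≥ cap 440,520.00 Cr → 0.00 Cr
Unemployment Insurance: 3.6% × 15,960.00 Cr = 574.56 Cr
Total: 2,489.96 Cr + 1,133.16 Cr + 0.00 Cr + 574.56 Cr = 4,197.68 Cr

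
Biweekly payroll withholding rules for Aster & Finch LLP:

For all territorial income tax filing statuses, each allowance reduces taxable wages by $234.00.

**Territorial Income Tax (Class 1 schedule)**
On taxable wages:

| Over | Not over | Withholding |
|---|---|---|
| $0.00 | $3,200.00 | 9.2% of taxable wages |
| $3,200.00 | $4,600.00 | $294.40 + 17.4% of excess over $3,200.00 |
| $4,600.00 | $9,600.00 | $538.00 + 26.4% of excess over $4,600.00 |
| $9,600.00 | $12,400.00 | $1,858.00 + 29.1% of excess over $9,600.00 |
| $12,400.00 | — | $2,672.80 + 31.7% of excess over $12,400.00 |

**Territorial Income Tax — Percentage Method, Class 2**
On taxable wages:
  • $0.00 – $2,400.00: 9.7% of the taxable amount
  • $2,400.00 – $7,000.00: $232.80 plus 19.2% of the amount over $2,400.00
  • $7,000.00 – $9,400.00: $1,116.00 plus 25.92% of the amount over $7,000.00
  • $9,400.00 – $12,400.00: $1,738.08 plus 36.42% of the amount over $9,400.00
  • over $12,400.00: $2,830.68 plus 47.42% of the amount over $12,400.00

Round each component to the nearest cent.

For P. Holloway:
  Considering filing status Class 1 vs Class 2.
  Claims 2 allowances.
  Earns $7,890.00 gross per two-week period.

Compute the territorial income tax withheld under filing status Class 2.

Territorial Income Tax (Class 2): taxable = $7,890.00 − 2×$234.00 = $7,422.00
  $1,116.00 + 25.92% × ($7,422.00 − $7,000.00) = $1,116.00 + 25.92% × $422.00 = $1,225.38

$1,225.38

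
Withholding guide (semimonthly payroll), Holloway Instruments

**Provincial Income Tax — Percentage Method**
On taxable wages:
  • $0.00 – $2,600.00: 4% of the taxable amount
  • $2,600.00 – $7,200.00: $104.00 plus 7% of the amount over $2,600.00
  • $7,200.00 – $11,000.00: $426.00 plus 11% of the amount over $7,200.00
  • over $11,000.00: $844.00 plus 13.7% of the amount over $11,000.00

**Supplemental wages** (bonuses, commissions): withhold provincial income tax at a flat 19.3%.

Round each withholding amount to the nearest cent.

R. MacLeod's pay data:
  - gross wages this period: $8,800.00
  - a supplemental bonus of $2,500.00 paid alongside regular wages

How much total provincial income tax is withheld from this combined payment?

$1,084.50

Provincial Income Tax: taxable = $8,800.00
  $426.00 + 11% × ($8,800.00 − $7,200.00) = $426.00 + 11% × $1,600.00 = $602.00
Supplemental (19.3% flat on bonus): 19.3% × $2,500.00 = $482.50
Total provincial income tax: $602.00 + $482.50 = $1,084.50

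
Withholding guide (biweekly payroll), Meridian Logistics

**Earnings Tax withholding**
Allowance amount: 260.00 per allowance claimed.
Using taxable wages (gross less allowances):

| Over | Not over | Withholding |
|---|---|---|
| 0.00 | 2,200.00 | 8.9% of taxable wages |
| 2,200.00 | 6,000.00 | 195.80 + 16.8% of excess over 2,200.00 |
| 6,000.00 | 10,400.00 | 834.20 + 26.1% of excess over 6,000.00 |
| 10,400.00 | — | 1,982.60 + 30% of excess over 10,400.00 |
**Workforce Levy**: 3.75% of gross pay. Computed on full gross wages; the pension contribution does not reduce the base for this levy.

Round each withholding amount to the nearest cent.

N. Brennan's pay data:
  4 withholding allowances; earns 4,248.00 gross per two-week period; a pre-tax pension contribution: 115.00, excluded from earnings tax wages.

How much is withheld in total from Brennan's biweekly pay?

505.12

Earnings Tax: taxable = 4,248.00 − 115.00 − 4×260.00 = 3,093.00
  195.80 + 16.8% × (3,093.00 − 2,200.00) = 195.80 + 16.8% × 893.00 = 345.82
Workforce Levy: 3.75% × 4,248.00 = 159.30
Total: 345.82 + 159.30 = 505.12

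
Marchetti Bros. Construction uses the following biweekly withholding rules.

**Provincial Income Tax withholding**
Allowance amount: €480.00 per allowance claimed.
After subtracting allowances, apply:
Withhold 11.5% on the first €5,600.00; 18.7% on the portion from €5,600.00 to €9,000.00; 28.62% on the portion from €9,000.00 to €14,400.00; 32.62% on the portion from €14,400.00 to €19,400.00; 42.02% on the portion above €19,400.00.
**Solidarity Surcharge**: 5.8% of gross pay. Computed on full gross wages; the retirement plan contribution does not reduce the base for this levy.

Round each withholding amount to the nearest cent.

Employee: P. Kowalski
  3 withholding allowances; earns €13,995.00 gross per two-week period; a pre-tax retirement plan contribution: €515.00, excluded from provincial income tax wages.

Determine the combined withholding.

Provincial Income Tax: taxable = €13,995.00 − €515.00 − 3×€480.00 = €12,040.00
  €1,279.80 + 28.62% × (€12,040.00 − €9,000.00) = €1,279.80 + 28.62% × €3,040.00 = €2,149.85
Solidarity Surcharge: 5.8% × €13,995.00 = €811.71
Total: €2,149.85 + €811.71 = €2,961.56

€2,961.56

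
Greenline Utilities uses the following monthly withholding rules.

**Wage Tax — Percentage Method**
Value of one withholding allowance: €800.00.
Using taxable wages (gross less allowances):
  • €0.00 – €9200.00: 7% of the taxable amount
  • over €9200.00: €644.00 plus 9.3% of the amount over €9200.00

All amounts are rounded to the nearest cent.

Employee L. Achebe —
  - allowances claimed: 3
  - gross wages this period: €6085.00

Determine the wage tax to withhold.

€257.95

Wage Tax: taxable = €6085.00 − 3×€800.00 = €3685.00
  7% × €3685.00 = €257.95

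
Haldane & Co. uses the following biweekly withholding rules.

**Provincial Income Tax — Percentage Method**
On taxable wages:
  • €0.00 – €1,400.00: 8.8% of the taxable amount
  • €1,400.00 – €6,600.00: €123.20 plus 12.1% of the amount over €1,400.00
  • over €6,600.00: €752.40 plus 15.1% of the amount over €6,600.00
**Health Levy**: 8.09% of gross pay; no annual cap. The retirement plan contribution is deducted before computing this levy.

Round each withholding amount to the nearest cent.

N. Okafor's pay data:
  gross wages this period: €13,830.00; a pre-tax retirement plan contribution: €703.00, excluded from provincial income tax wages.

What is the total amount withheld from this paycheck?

€2,799.95

Provincial Income Tax: taxable = €13,830.00 − €703.00 = €13,127.00
  €752.40 + 15.1% × (€13,127.00 − €6,600.00) = €752.40 + 15.1% × €6,527.00 = €1,737.98
Health Levy: 8.09% × €13,127.00 = €1,061.97
Total: €1,737.98 + €1,061.97 = €2,799.95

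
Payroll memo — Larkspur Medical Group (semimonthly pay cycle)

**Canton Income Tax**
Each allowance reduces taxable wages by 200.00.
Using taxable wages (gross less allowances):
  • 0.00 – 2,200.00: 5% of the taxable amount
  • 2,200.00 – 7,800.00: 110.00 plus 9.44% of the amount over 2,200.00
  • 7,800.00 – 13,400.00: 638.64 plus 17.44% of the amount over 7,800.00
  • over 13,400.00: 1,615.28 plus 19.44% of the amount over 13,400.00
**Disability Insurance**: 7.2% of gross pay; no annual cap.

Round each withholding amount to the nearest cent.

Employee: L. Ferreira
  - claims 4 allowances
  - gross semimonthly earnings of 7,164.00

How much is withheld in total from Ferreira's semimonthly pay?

Canton Income Tax: taxable = 7,164.00 − 4×200.00 = 6,364.00
  110.00 + 9.44% × (6,364.00 − 2,200.00) = 110.00 + 9.44% × 4,164.00 = 503.08
Disability Insurance: 7.2% × 7,164.00 = 515.81
Total: 503.08 + 515.81 = 1,018.89

1,018.89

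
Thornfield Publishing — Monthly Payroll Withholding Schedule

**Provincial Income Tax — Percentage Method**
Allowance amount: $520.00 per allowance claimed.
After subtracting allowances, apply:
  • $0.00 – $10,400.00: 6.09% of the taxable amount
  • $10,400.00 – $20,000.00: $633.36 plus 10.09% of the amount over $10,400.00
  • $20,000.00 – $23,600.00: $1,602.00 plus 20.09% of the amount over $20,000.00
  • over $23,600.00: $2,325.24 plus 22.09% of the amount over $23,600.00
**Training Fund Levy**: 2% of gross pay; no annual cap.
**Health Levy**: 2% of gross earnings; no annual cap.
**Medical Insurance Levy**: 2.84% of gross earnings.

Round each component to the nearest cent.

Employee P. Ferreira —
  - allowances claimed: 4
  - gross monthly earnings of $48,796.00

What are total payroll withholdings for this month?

Provincial Income Tax: taxable = $48,796.00 − 4×$520.00 = $46,716.00
  $2,325.24 + 22.09% × ($46,716.00 − $23,600.00) = $2,325.24 + 22.09% × $23,116.00 = $7,431.56
Training Fund Levy: 2% × $48,796.00 = $975.92
Health Levy: 2% × $48,796.00 = $975.92
Medical Insurance Levy: 2.84% × $48,796.00 = $1,385.81
Total: $7,431.56 + $975.92 + $975.92 + $1,385.81 = $10,769.21

$10,769.21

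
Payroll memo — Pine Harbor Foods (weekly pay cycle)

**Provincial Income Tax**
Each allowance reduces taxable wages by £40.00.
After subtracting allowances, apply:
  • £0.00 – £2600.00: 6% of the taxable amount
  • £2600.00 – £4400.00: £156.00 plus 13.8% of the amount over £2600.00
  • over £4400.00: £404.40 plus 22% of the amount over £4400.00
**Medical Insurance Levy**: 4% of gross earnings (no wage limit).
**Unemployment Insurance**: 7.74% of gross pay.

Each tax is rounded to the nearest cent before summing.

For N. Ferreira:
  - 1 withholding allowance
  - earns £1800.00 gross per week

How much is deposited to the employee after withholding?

Provincial Income Tax: taxable = £1800.00 − 1×£40.00 = £1760.00
  6% × £1760.00 = £105.60
Medical Insurance Levy: 4% × £1800.00 = £72.00
Unemployment Insurance: 7.74% × £1800.00 = £139.32
Total withheld: £105.60 + £72.00 + £139.32 = £316.92
Net pay: £1800.00 − £316.92 = £1483.08

£1483.08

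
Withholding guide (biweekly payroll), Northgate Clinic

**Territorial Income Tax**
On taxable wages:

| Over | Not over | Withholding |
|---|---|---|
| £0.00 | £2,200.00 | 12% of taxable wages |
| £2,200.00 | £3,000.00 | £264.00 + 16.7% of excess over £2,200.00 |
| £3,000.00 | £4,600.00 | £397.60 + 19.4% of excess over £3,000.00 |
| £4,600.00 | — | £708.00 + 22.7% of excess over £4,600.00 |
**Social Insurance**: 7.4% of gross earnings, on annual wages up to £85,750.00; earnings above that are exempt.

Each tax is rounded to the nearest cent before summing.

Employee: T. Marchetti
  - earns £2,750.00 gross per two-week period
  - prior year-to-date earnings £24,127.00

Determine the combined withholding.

Territorial Income Tax: taxable = £2,750.00
  £264.00 + 16.7% × (£2,750.00 − £2,200.00) = £264.00 + 16.7% × £550.00 = £355.85
Social Insurance: 7.4% × £2,750.00 = £203.50
Total: £355.85 + £203.50 = £559.35

£559.35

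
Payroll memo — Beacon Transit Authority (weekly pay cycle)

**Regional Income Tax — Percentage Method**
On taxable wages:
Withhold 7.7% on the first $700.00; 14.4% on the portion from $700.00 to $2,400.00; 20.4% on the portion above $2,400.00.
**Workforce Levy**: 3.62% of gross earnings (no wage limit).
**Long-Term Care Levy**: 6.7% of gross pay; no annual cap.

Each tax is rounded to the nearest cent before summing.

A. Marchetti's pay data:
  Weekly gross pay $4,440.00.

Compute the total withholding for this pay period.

$1,173.07

Regional Income Tax: taxable = $4,440.00
  $298.70 + 20.4% × ($4,440.00 − $2,400.00) = $298.70 + 20.4% × $2,040.00 = $714.86
Workforce Levy: 3.62% × $4,440.00 = $160.73
Long-Term Care Levy: 6.7% × $4,440.00 = $297.48
Total: $714.86 + $160.73 + $297.48 = $1,173.07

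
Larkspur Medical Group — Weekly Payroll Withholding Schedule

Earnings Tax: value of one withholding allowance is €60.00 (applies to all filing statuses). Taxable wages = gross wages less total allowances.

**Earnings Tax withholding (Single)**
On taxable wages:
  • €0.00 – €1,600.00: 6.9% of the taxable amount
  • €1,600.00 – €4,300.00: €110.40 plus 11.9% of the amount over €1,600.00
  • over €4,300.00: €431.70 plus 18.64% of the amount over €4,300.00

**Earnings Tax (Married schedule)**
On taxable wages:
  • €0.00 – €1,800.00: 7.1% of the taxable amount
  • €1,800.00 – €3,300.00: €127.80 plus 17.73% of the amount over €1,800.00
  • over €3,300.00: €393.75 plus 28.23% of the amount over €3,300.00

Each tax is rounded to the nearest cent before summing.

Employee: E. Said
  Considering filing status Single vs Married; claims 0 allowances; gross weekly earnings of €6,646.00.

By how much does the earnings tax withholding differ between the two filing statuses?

€469.34

Earnings Tax (Single): taxable = €6,646.00
  €431.70 + 18.64% × (€6,646.00 − €4,300.00) = €431.70 + 18.64% × €2,346.00 = €868.99
Earnings Tax (Married): taxable = €6,646.00
  €393.75 + 28.23% × (€6,646.00 − €3,300.00) = €393.75 + 28.23% × €3,346.00 = €1,338.33
Difference: |€868.99 − €1,338.33| = €469.34 (higher under Married)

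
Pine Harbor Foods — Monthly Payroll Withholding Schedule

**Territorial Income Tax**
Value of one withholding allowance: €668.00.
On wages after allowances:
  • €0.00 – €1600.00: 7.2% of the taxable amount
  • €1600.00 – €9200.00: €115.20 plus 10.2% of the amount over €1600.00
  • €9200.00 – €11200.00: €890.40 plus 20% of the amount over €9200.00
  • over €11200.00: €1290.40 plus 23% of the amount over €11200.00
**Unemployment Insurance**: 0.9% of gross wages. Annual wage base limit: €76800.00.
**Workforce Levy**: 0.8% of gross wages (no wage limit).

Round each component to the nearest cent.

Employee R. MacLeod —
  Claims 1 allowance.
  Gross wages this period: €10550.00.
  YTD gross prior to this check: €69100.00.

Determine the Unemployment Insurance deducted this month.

€69.30

Unemployment Insurance: cap €76800.00 − YTD €69100.00 = €7700.00 subject; 0.9% × €7700.00 = €69.30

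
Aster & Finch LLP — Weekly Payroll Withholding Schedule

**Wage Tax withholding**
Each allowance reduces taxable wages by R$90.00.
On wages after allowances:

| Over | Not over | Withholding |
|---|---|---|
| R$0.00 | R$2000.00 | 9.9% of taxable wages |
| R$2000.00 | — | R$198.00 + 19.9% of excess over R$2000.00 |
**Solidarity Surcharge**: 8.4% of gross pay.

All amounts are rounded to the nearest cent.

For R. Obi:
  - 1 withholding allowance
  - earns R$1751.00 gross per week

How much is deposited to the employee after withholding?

Wage Tax: taxable = R$1751.00 − 1×R$90.00 = R$1661.00
  9.9% × R$1661.00 = R$164.44
Solidarity Surcharge: 8.4% × R$1751.00 = R$147.08
Total withheld: R$164.44 + R$147.08 = R$311.52
Net pay: R$1751.00 − R$311.52 = R$1439.48

R$1439.48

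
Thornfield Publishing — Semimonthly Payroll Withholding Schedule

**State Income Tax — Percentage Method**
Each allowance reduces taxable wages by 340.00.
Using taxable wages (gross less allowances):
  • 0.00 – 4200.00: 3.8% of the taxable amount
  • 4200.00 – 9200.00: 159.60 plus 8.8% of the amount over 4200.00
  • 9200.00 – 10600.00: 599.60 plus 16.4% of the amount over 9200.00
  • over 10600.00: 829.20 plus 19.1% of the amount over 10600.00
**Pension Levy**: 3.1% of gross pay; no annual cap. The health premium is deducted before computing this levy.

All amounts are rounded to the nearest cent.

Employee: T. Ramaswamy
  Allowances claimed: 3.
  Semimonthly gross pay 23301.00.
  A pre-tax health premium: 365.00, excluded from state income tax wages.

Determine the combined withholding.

State Income Tax: taxable = 23301.00 − 365.00 − 3×340.00 = 21916.00
  829.20 + 19.1% × (21916.00 − 10600.00) = 829.20 + 19.1% × 11316.00 = 2990.56
Pension Levy: 3.1% × 22936.00 = 711.02
Total: 2990.56 + 711.02 = 3701.58

3701.58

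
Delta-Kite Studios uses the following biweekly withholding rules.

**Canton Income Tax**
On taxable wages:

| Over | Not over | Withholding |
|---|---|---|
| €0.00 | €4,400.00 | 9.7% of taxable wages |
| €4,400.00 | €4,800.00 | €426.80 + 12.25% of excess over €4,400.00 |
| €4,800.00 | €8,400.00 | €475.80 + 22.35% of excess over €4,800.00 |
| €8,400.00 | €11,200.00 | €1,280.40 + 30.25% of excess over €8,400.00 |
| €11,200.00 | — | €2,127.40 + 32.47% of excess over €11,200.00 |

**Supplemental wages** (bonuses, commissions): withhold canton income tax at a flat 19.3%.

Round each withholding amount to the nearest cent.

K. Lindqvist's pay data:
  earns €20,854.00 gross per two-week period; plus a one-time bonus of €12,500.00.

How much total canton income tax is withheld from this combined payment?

Canton Income Tax: taxable = €20,854.00
  €2,127.40 + 32.47% × (€20,854.00 − €11,200.00) = €2,127.40 + 32.47% × €9,654.00 = €5,262.05
Supplemental (19.3% flat on bonus): 19.3% × €12,500.00 = €2,412.50
Total canton income tax: €5,262.05 + €2,412.50 = €7,674.55

€7,674.55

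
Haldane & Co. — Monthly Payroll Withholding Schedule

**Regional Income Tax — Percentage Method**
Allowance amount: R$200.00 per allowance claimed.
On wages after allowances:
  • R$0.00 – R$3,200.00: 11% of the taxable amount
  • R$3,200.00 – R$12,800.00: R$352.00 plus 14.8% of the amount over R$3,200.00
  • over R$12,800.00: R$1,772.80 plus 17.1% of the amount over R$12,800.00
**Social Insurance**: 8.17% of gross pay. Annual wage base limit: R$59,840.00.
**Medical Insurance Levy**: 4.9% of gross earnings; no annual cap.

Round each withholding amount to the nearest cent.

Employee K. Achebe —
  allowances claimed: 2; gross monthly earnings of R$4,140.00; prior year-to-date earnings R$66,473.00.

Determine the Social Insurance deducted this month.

R$0.00

Social Insurance: YTD R$66,473.00 ≥ cap R$59,840.00 → R$0.00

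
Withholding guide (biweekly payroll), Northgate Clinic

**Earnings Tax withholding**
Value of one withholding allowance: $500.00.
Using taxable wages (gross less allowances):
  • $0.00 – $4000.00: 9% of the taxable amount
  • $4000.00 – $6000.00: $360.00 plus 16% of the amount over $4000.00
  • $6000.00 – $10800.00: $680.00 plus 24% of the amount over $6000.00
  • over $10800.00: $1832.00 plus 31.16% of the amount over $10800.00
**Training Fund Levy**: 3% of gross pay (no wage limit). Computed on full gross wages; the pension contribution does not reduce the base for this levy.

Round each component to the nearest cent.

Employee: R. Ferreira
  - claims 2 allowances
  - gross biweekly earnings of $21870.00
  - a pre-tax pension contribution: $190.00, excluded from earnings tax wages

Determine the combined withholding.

Earnings Tax: taxable = $21870.00 − $190.00 − 2×$500.00 = $20680.00
  $1832.00 + 31.16% × ($20680.00 − $10800.00) = $1832.00 + 31.16% × $9880.00 = $4910.61
Training Fund Levy: 3% × $21870.00 = $656.10
Total: $4910.61 + $656.10 = $5566.71

$5566.71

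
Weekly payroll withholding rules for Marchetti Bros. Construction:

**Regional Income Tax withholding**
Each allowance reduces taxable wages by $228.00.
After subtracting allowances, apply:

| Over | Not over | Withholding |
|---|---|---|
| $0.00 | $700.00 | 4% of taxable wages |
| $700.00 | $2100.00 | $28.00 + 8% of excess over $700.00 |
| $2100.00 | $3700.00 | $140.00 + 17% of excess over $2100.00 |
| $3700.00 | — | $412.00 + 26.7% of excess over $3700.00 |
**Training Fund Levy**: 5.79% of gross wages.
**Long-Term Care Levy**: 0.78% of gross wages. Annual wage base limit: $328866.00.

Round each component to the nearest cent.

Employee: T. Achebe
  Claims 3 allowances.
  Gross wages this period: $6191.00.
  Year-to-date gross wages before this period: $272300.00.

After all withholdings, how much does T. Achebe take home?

Regional Income Tax: taxable = $6191.00 − 3×$228.00 = $5507.00
  $412.00 + 26.7% × ($5507.00 − $3700.00) = $412.00 + 26.7% × $1807.00 = $894.47
Training Fund Levy: 5.79% × $6191.00 = $358.46
Long-Term Care Levy: 0.78% × $6191.00 = $48.29
Total withheld: $894.47 + $358.46 + $48.29 = $1301.22
Net pay: $6191.00 − $1301.22 = $4889.78

$4889.78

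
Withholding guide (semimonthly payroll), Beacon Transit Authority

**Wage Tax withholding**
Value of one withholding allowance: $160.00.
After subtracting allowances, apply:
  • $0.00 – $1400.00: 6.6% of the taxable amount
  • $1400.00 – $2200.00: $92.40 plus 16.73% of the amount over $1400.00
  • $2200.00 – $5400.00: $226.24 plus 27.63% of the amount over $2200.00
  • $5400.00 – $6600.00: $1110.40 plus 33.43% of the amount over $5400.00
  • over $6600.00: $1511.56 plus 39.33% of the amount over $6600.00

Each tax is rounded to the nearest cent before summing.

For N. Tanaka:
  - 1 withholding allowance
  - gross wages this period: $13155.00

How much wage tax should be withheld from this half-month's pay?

$4026.71

Wage Tax: taxable = $13155.00 − 1×$160.00 = $12995.00
  $1511.56 + 39.33% × ($12995.00 − $6600.00) = $1511.56 + 39.33% × $6395.00 = $4026.71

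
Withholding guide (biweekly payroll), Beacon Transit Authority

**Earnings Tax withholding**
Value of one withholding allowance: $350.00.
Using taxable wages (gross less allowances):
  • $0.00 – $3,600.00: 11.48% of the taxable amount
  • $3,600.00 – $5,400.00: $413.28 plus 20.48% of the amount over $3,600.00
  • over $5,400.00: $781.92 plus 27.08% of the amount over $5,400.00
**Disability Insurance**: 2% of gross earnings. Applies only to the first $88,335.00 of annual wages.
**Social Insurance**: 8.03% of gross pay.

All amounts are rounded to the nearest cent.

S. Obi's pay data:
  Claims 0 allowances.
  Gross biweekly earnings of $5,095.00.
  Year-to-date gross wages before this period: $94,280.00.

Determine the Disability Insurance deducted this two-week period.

$0.00

Disability Insurance: YTD $94,280.00 ≥ cap $88,335.00 → $0.00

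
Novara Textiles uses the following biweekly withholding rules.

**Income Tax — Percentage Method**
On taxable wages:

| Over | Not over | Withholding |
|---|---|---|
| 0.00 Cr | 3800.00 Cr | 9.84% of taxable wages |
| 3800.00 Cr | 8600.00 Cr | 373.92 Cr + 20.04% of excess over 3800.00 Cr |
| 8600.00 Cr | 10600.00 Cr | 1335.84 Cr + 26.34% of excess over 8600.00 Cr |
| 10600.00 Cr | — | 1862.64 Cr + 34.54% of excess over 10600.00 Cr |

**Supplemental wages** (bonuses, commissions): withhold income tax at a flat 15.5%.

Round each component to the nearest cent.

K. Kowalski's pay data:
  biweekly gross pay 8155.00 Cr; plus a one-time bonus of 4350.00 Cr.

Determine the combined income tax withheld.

1920.91 Cr

Income Tax: taxable = 8155.00 Cr
  373.92 Cr + 20.04% × (8155.00 Cr − 3800.00 Cr) = 373.92 Cr + 20.04% × 4355.00 Cr = 1246.66 Cr
Supplemental (15.5% flat on bonus): 15.5% × 4350.00 Cr = 674.25 Cr
Total income tax: 1246.66 Cr + 674.25 Cr = 1920.91 Cr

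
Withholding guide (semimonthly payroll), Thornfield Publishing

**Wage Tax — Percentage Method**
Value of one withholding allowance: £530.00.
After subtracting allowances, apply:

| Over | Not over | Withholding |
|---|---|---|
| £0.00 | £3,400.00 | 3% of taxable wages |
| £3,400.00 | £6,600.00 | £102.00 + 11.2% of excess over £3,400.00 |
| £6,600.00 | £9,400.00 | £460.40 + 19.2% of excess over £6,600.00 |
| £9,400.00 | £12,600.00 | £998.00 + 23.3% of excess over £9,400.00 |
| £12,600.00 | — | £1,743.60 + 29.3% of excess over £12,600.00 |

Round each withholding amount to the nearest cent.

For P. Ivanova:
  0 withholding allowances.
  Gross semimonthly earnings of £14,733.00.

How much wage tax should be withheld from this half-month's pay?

£2,368.57

Wage Tax: taxable = £14,733.00
  £1,743.60 + 29.3% × (£14,733.00 − £12,600.00) = £1,743.60 + 29.3% × £2,133.00 = £2,368.57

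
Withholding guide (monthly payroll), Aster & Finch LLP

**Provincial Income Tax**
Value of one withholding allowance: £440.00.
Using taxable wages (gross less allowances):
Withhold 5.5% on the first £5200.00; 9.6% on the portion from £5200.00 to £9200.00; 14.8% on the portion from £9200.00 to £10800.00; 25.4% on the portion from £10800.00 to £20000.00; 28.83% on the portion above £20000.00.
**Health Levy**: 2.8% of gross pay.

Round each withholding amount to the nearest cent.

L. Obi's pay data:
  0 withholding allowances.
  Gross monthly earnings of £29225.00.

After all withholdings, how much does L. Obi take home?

Provincial Income Tax: taxable = £29225.00
  £3243.60 + 28.83% × (£29225.00 − £20000.00) = £3243.60 + 28.83% × £9225.00 = £5903.17
Health Levy: 2.8% × £29225.00 = £818.30
Total withheld: £5903.17 + £818.30 = £6721.47
Net pay: £29225.00 − £6721.47 = £22503.53

£22503.53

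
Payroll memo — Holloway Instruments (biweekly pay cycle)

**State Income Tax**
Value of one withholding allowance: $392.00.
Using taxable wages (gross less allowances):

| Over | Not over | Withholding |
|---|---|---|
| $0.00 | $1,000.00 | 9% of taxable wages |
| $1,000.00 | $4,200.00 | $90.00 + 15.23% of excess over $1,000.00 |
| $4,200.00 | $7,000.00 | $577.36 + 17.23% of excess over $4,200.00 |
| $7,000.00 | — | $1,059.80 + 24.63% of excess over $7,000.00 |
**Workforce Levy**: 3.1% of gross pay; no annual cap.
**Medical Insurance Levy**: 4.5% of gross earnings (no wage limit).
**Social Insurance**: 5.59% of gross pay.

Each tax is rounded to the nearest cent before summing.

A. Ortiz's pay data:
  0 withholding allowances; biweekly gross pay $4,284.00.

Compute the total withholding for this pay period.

$1,156.89

State Income Tax: taxable = $4,284.00
  $577.36 + 17.23% × ($4,284.00 − $4,200.00) = $577.36 + 17.23% × $84.00 = $591.83
Workforce Levy: 3.1% × $4,284.00 = $132.80
Medical Insurance Levy: 4.5% × $4,284.00 = $192.78
Social Insurance: 5.59% × $4,284.00 = $239.48
Total: $591.83 + $132.80 + $192.78 + $239.48 = $1,156.89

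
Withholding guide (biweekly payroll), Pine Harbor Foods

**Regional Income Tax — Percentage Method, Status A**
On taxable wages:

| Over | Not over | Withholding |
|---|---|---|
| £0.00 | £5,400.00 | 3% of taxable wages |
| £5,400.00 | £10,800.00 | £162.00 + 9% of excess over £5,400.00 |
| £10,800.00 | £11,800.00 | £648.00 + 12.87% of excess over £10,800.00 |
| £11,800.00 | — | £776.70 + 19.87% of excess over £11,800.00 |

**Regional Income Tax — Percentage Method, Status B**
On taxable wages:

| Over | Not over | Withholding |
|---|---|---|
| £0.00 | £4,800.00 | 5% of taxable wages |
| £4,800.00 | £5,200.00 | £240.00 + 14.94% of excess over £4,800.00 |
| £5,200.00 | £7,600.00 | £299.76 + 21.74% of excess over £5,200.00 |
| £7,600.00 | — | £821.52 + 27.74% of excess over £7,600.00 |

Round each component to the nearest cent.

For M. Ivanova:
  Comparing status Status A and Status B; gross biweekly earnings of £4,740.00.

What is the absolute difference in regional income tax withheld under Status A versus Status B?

Regional Income Tax (Status A): taxable = £4,740.00
  3% × £4,740.00 = £142.20
Regional Income Tax (Status B): taxable = £4,740.00
  5% × £4,740.00 = £237.00
Difference: |£142.20 − £237.00| = £94.80 (higher under Status B)

£94.80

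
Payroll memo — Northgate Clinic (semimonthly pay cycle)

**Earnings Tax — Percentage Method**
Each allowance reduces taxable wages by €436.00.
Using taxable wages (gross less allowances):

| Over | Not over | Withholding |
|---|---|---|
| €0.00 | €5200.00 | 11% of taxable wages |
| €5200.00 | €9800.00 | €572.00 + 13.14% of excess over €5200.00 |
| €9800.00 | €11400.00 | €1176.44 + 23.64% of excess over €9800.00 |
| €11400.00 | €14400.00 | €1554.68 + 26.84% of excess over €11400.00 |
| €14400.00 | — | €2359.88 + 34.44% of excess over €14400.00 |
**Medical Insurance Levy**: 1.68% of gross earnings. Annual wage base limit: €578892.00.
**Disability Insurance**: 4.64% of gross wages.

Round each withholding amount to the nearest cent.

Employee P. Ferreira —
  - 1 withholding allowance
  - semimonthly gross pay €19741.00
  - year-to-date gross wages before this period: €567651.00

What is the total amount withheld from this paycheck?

Earnings Tax: taxable = €19741.00 − 1×€436.00 = €19305.00
  €2359.88 + 34.44% × (€19305.00 − €14400.00) = €2359.88 + 34.44% × €4905.00 = €4049.16
Medical Insurance Levy: cap €578892.00 − YTD €567651.00 = €11241.00 subject; 1.68% × €11241.00 = €188.85
Disability Insurance: 4.64% × €19741.00 = €915.98
Total: €4049.16 + €188.85 + €915.98 = €5153.99

€5153.99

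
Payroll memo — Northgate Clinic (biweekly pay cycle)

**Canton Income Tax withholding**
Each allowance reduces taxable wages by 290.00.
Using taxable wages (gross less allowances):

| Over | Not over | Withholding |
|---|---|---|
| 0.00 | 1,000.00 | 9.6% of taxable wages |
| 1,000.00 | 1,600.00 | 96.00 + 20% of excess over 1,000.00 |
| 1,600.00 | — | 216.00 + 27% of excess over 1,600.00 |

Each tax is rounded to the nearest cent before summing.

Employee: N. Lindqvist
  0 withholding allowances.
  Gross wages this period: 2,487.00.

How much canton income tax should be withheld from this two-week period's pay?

455.49

Canton Income Tax: taxable = 2,487.00
  216.00 + 27% × (2,487.00 − 1,600.00) = 216.00 + 27% × 887.00 = 455.49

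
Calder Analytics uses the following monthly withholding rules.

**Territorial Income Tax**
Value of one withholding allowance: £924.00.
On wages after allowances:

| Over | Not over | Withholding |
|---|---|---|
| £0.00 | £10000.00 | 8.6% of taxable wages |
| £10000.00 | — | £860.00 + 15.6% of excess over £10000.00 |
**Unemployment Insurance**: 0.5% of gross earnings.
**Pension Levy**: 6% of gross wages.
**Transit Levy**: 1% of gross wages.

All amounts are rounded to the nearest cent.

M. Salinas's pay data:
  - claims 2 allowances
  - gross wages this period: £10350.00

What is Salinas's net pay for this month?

Territorial Income Tax: taxable = £10350.00 − 2×£924.00 = £8502.00
  8.6% × £8502.00 = £731.17
Unemployment Insurance: 0.5% × £10350.00 = £51.75
Pension Levy: 6% × £10350.00 = £621.00
Transit Levy: 1% × £10350.00 = £103.50
Total withheld: £731.17 + £51.75 + £621.00 + £103.50 = £1507.42
Net pay: £10350.00 − £1507.42 = £8842.58

£8842.58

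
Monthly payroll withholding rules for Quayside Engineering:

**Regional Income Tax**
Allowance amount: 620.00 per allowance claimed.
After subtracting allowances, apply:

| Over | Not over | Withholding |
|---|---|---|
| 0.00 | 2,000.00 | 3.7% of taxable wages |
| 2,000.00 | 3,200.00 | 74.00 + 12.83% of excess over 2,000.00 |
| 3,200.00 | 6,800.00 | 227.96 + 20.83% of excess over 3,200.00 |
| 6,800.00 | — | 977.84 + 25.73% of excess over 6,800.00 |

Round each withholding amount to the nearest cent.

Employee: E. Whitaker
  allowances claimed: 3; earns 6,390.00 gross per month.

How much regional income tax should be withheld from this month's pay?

505.00

Regional Income Tax: taxable = 6,390.00 − 3×620.00 = 4,530.00
  227.96 + 20.83% × (4,530.00 − 3,200.00) = 227.96 + 20.83% × 1,330.00 = 505.00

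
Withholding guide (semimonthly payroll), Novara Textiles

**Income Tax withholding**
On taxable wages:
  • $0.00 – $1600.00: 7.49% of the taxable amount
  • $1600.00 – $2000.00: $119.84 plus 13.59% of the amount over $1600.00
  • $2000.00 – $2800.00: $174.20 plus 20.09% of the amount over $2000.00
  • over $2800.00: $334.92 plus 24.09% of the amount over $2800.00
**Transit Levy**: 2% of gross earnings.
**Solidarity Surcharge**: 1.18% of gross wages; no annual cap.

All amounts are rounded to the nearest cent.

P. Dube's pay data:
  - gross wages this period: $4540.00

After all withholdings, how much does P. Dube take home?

Income Tax: taxable = $4540.00
  $334.92 + 24.09% × ($4540.00 − $2800.00) = $334.92 + 24.09% × $1740.00 = $754.09
Transit Levy: 2% × $4540.00 = $90.80
Solidarity Surcharge: 1.18% × $4540.00 = $53.57
Total withheld: $754.09 + $90.80 + $53.57 = $898.46
Net pay: $4540.00 − $898.46 = $3641.54

$3641.54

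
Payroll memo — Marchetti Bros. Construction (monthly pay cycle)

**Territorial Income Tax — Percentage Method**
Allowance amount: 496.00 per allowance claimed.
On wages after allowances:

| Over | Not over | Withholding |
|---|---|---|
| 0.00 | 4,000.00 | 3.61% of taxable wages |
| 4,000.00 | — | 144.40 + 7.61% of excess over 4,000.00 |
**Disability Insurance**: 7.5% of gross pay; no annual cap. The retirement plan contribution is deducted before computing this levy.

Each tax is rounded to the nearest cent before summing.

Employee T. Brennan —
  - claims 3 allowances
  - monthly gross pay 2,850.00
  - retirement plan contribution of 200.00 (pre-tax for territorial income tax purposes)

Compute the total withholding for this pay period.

Territorial Income Tax: taxable = 2,850.00 − 200.00 − 3×496.00 = 1,162.00
  3.61% × 1,162.00 = 41.95
Disability Insurance: 7.5% × 2,650.00 = 198.75
Total: 41.95 + 198.75 = 240.70

240.70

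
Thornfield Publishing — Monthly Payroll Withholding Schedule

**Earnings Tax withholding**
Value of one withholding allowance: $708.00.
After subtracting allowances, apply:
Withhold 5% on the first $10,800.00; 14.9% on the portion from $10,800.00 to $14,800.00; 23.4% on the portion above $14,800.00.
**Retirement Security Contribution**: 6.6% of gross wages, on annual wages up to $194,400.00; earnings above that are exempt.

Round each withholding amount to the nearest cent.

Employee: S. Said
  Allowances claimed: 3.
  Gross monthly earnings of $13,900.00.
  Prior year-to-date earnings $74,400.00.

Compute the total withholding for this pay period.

Earnings Tax: taxable = $13,900.00 − 3×$708.00 = $11,776.00
  $540.00 + 14.9% × ($11,776.00 − $10,800.00) = $540.00 + 14.9% × $976.00 = $685.42
Retirement Security Contribution: 6.6% × $13,900.00 = $917.40
Total: $685.42 + $917.40 = $1,602.82

$1,602.82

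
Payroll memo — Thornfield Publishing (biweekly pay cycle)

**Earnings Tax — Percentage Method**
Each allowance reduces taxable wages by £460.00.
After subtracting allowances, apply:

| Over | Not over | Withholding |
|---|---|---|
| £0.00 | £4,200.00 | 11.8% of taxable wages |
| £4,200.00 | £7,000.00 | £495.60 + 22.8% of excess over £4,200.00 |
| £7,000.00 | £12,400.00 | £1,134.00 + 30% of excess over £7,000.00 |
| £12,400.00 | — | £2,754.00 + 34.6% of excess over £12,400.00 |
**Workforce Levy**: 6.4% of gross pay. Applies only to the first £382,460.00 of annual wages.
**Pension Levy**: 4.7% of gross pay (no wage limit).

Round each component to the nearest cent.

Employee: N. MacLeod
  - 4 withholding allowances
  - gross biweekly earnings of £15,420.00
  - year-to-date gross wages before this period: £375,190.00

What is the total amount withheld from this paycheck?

£4,352.30

Earnings Tax: taxable = £15,420.00 − 4×£460.00 = £13,580.00
  £2,754.00 + 34.6% × (£13,580.00 − £12,400.00) = £2,754.00 + 34.6% × £1,180.00 = £3,162.28
Workforce Levy: cap £382,460.00 − YTD £375,190.00 = £7,270.00 subject; 6.4% × £7,270.00 = £465.28
Pension Levy: 4.7% × £15,420.00 = £724.74
Total: £3,162.28 + £465.28 + £724.74 = £4,352.30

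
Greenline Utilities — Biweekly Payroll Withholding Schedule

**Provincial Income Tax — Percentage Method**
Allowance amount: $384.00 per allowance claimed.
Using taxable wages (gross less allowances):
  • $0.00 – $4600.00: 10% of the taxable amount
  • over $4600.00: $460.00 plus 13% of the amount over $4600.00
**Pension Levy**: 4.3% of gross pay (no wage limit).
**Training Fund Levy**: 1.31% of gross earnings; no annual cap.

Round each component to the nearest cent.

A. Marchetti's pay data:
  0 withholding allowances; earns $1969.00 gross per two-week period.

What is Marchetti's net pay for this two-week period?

$1661.64

Provincial Income Tax: taxable = $1969.00
  10% × $1969.00 = $196.90
Pension Levy: 4.3% × $1969.00 = $84.67
Training Fund Levy: 1.31% × $1969.00 = $25.79
Total withheld: $196.90 + $84.67 + $25.79 = $307.36
Net pay: $1969.00 − $307.36 = $1661.64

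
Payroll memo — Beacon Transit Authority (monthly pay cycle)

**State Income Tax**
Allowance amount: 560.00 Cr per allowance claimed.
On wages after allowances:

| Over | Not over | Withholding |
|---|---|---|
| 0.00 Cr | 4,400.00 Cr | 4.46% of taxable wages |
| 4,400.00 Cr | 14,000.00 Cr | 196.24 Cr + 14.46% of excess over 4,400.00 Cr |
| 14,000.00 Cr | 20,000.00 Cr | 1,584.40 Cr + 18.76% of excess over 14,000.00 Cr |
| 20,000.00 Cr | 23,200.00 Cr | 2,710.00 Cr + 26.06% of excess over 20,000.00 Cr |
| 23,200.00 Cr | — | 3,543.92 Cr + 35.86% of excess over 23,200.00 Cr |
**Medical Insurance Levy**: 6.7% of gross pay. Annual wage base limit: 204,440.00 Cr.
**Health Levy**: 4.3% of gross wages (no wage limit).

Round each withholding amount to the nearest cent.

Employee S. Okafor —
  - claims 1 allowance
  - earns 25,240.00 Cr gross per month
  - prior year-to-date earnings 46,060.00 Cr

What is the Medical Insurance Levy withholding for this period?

1,691.08 Cr

Medical Insurance Levy: 6.7% × 25,240.00 Cr = 1,691.08 Cr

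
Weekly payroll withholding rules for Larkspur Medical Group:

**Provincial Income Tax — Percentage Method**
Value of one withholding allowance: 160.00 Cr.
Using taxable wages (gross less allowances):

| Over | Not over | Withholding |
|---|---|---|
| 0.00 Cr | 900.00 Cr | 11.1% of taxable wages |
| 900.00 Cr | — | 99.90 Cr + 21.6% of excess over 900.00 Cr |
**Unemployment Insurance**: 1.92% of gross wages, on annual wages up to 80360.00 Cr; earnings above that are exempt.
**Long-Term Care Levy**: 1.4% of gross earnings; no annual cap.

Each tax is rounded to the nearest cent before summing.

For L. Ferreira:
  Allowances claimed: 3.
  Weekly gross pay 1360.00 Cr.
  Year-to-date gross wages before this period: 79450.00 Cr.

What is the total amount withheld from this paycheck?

Provincial Income Tax: taxable = 1360.00 Cr − 3×160.00 Cr = 880.00 Cr
  11.1% × 880.00 Cr = 97.68 Cr
Unemployment Insurance: cap 80360.00 Cr − YTD 79450.00 Cr = 910.00 Cr subject; 1.92% × 910.00 Cr = 17.47 Cr
Long-Term Care Levy: 1.4% × 1360.00 Cr = 19.04 Cr
Total: 97.68 Cr + 17.47 Cr + 19.04 Cr = 134.19 Cr

134.19 Cr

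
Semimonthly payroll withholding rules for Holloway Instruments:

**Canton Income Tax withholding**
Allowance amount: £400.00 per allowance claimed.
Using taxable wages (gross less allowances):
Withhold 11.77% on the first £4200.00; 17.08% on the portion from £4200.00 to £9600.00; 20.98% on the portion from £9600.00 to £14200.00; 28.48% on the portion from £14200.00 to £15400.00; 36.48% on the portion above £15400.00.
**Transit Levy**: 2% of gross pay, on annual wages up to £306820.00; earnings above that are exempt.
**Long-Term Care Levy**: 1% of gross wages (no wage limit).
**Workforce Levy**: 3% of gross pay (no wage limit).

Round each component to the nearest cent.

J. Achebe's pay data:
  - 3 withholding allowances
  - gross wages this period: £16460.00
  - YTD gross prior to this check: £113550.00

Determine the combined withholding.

Canton Income Tax: taxable = £16460.00 − 3×£400.00 = £15260.00
  £2381.74 + 28.48% × (£15260.00 − £14200.00) = £2381.74 + 28.48% × £1060.00 = £2683.63
Transit Levy: 2% × £16460.00 = £329.20
Long-Term Care Levy: 1% × £16460.00 = £164.60
Workforce Levy: 3% × £16460.00 = £493.80
Total: £2683.63 + £329.20 + £164.60 + £493.80 = £3671.23

£3671.23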